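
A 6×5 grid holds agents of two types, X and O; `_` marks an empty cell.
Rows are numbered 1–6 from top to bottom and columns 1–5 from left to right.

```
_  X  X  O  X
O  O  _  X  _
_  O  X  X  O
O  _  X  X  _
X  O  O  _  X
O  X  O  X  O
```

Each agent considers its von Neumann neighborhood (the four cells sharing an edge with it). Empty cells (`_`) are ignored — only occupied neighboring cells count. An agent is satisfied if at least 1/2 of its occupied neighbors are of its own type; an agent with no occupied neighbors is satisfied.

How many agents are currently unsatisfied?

(1,2)X 1/2 satisfied
(1,3)X 1/2 satisfied
(1,4)O 0/3 not
(1,5)X 0/1 not
(2,1)O 1/1 satisfied
(2,2)O 2/3 satisfied
(2,4)X 1/2 satisfied
(3,2)O 1/2 satisfied
(3,3)X 2/3 satisfied
(3,4)X 3/4 satisfied
(3,5)O 0/1 not
(4,1)O 0/1 not
(4,3)X 2/3 satisfied
(4,4)X 2/2 satisfied
(5,1)X 0/3 not
(5,2)O 1/3 not
(5,3)O 2/3 satisfied
(5,5)X 0/1 not
(6,1)O 0/2 not
(6,2)X 0/3 not
(6,3)O 1/3 not
(6,4)X 0/2 not
(6,5)O 0/2 not
Unsatisfied: (1,4), (1,5), (3,5), (4,1), (5,1), (5,2), (5,5), (6,1), (6,2), (6,3), (6,4), (6,5) — 12 in total.

12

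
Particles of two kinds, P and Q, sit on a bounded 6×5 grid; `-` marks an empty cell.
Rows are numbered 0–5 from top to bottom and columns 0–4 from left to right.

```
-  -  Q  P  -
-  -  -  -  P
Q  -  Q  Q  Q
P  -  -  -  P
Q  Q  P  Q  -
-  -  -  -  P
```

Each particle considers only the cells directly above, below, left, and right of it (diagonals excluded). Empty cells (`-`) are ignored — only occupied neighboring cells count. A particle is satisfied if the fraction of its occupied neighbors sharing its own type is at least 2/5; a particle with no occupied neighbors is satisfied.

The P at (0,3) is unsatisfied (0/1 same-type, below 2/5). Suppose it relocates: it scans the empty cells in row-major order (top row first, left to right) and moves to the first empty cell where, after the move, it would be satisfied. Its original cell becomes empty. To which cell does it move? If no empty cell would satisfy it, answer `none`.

Vacating (0,3). Empty cells in order:
  (0,0): 0/0 same-type → satisfied — stop here.

(0,0)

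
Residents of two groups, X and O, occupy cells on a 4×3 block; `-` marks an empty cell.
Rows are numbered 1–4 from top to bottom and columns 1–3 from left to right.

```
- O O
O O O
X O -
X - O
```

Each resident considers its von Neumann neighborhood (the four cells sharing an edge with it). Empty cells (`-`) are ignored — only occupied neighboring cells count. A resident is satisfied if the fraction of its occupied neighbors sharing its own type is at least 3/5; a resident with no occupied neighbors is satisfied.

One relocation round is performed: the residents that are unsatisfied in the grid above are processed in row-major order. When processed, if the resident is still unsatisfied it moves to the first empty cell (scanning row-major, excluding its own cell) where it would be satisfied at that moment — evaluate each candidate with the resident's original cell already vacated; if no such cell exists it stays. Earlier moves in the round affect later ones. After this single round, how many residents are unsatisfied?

1

Initially unsatisfied (in order): (2,1), (3,1), (3,2).
  (2,1) → (1,1).
  (3,1): no empty cell satisfies it; stays.
  (3,2) → (2,1).
Resulting grid:
O O O
O O O
X - -
X - O
Unsatisfied now: (3,1).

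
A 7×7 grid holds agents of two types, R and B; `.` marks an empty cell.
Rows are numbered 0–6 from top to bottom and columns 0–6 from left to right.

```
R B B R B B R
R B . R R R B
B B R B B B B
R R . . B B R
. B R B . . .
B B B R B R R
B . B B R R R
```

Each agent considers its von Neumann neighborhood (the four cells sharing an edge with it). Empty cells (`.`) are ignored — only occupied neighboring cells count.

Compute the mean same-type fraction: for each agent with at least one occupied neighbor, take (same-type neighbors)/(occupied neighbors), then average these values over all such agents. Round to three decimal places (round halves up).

0.498

Row 0: (0,0)R 1/2 · (0,1)B 2/3 · (0,2)B 1/2 · (0,3)R 1/3 · (0,4)B 1/3 · (0,5)B 1/3 · (0,6)R 0/2
Row 1: (1,0)R 1/3 · (1,1)B 2/3 · (1,3)R 2/3 · (1,4)R 2/4 · (1,5)R 1/4 · (1,6)B 1/3
Row 2: (2,0)B 1/3 · (2,1)B 2/4 · (2,2)R 0/2 · (2,3)B 1/3 · (2,4)B 3/4 · (2,5)B 3/4 · (2,6)B 2/3
Row 3: (3,0)R 1/2 · (3,1)R 1/3 · (3,4)B 2/2 · (3,5)B 2/3 · (3,6)R 0/2
Row 4: (4,1)B 1/3 · (4,2)R 0/3 · (4,3)B 0/2
Row 5: (5,0)B 2/2 · (5,1)B 3/3 · (5,2)B 2/4 · (5,3)R 0/4 · (5,4)B 0/3 · (5,5)R 2/3 · (5,6)R 2/2
Row 6: (6,0)B 1/1 · (6,2)B 2/2 · (6,3)B 1/3 · (6,4)R 1/3 · (6,5)R 3/3 · (6,6)R 2/2
Sum over 41 agents: 1/2 + 2/3 + 1/2 + 1/3 + 1/3 + 1/3 + 0/2 + 1/3 + 2/3 + 2/3 + 2/4 + 1/4 + 1/3 + 1/3 + 2/4 + 0/2 + 1/3 + 3/4 + 3/4 + 2/3 + 1/2 + 1/3 + 2/2 + 2/3 + 0/2 + 1/3 + 0/3 + 0/2 + 2/2 + 3/3 + 2/4 + 0/4 + 0/3 + 2/3 + 2/2 + 1/1 + 2/2 + 1/3 + 1/3 + 3/3 + 2/2 = 245/12; mean = 245/12 ÷ 41 = 245/492 = 0.497967… → 0.498.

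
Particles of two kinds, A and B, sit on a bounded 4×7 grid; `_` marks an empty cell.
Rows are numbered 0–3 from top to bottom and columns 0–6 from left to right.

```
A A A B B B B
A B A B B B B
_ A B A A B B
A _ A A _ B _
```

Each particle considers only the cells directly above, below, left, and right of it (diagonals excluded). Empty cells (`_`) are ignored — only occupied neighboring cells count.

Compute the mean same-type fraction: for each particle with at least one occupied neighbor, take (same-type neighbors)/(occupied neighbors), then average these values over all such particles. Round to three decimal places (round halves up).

(0,0)A 2/2
(0,1)A 2/3
(0,2)A 2/3
(0,3)B 2/3
(0,4)B 3/3
(0,5)B 3/3
(0,6)B 2/2
(1,0)A 1/2
(1,1)B 0/4
(1,2)A 1/4
(1,3)B 2/4
(1,4)B 3/4
(1,5)B 4/4
(1,6)B 3/3
(2,1)A 0/2
(2,2)B 0/4
(2,3)A 2/4
(2,4)A 1/3
(2,5)B 3/4
(2,6)B 2/2
(3,0)A — no occupied neighbors
(3,2)A 1/2
(3,3)A 2/2
(3,5)B 1/1
Sum over 23 particles: 2/2 + 2/3 + 2/3 + 2/3 + 3/3 + 3/3 + 2/2 + 1/2 + 0/4 + 1/4 + 2/4 + 3/4 + 4/4 + 3/3 + 0/2 + 0/4 + 2/4 + 1/3 + 3/4 + 2/2 + 1/2 + 2/2 + 1/1 = 181/12; mean = 181/12 ÷ 23 = 181/276 = 0.655797… → 0.656.

0.656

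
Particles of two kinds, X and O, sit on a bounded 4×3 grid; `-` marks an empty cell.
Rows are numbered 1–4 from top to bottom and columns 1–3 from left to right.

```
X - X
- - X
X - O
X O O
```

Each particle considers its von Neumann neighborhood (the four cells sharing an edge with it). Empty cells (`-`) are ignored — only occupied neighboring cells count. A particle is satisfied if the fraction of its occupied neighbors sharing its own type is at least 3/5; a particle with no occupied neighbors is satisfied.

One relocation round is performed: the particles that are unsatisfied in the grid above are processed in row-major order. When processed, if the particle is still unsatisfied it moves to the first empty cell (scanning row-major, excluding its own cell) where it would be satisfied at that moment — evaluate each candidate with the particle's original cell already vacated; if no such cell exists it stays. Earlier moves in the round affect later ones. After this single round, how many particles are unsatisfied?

Initially unsatisfied (in order): (2,3), (3,3), (4,1), (4,2).
  (2,3) → (1,2).
  (3,3): now satisfied by earlier moves; stays.
  (4,1) → (2,1).
  (4,2): now satisfied by earlier moves; stays.
Resulting grid:
X X X
X - -
X - O
- O O
All satisfied now.

0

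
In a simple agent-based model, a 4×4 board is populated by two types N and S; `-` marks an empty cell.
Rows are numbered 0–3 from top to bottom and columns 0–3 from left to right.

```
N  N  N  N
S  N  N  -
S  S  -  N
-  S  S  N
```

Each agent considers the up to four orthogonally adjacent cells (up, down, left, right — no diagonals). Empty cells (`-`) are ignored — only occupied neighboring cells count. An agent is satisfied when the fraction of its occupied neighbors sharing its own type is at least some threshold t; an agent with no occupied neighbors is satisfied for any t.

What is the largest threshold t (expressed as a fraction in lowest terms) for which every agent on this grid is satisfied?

1/3

Row 0: (0,0)N 1/2 · (0,1)N 3/3 · (0,2)N 3/3 · (0,3)N 1/1
Row 1: (1,0)S 1/3 · (1,1)N 2/4 · (1,2)N 2/2
Row 2: (2,0)S 2/2 · (2,1)S 2/3 · (2,3)N 1/1
Row 3: (3,1)S 2/2 · (3,2)S 1/2 · (3,3)N 1/2
The smallest same-type fraction is 1/3 at (1,0), which reduces to 1/3. Any threshold above that leaves this agent unsatisfied.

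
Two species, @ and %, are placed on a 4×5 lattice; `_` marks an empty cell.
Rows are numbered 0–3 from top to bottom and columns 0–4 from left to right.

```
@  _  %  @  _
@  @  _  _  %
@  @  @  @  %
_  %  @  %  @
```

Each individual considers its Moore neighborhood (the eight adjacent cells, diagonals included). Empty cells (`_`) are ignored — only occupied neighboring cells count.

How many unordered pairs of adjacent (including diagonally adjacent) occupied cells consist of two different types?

Scan each occupied cell's neighbors to the right and below (and the two forward diagonals) so each pair is counted once.
From row 0: 3 unlike of 5 pairs (running 3/5).
From row 1: 1 unlike of 8 pairs (running 4/13).
From row 2: 7 unlike of 15 pairs (running 11/28).
From row 3: 3 unlike of 3 pairs (running 14/31).
Total adjacent occupied pairs: 31; unlike-type pairs: 14.

14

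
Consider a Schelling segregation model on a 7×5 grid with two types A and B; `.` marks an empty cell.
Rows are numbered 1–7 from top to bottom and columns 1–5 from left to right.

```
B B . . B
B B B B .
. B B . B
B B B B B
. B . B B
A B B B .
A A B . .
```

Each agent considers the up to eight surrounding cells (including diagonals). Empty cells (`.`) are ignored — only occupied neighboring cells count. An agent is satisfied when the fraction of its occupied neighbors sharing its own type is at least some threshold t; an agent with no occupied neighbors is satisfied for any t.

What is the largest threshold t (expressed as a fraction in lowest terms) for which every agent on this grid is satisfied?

Row 1: (1,1)B 3/3 · (1,2)B 4/4 · (1,5)B 1/1
Row 2: (2,1)B 4/4 · (2,2)B 6/6 · (2,3)B 5/5 · (2,4)B 4/4
Row 3: (3,2)B 7/7 · (3,3)B 7/7 · (3,5)B 3/3
Row 4: (4,1)B 3/3 · (4,2)B 5/5 · (4,3)B 6/6 · (4,4)B 6/6 · (4,5)B 4/4
Row 5: (5,2)B 5/6 · (5,4)B 6/6 · (5,5)B 4/4
Row 6: (6,1)A 2/4 · (6,2)B 3/6 · (6,3)B 5/6 · (6,4)B 4/4
Row 7: (7,1)A 2/3 · (7,2)A 2/5 · (7,3)B 3/4
The smallest same-type fraction is 2/5 at (7,2), which reduces to 2/5. Any threshold above that leaves this agent unsatisfied.

2/5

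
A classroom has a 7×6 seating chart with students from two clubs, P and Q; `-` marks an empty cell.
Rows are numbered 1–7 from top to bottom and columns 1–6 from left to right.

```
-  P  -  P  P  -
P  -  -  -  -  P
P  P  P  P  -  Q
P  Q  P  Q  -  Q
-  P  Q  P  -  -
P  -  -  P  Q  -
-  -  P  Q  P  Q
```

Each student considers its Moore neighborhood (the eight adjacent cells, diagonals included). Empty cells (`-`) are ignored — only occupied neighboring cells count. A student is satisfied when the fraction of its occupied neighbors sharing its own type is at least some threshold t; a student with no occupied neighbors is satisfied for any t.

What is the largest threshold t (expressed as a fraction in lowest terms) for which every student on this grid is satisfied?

1/7

(1,2)P 1/1
(1,4)P 1/1
(1,5)P 2/2
(2,1)P 3/3
(2,6)P 1/2
(3,1)P 3/4
(3,2)P 5/6
(3,3)P 3/5
(3,4)P 2/3
(3,6)Q 1/2
(4,1)P 3/4
(4,2)Q 1/7
(4,3)P 5/8
(4,4)Q 1/5
(4,6)Q 1/1
(5,2)P 3/5
(5,3)Q 2/6
(5,4)P 2/5
(6,1)P 1/1
(6,4)P 3/6
(6,5)Q 2/5
(7,3)P 1/2
(7,4)Q 1/4
(7,5)P 1/4
(7,6)Q 1/2
The smallest same-type fraction is 1/7 at (4,2), which reduces to 1/7. Any threshold above that leaves this student unsatisfied.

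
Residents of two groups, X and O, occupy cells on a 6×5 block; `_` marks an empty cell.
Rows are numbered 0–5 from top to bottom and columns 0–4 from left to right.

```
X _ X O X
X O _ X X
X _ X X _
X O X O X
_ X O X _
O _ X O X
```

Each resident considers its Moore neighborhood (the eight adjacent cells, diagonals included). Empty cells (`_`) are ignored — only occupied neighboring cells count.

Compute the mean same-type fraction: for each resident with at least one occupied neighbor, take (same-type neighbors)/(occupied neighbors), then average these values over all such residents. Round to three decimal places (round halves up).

(0,0)X 1/2
(0,2)X 1/3
(0,3)O 0/4
(0,4)X 2/3
(1,0)X 2/3
(1,1)O 0/5
(1,3)X 5/6
(1,4)X 3/4
(2,0)X 2/4
(2,2)X 3/6
(2,3)X 5/6
(3,0)X 2/3
(3,1)O 1/6
(3,2)X 4/7
(3,3)O 1/6
(3,4)X 2/3
(4,1)X 3/6
(4,2)O 3/7
(4,3)X 4/7
(5,0)O 0/1
(5,2)X 2/4
(5,3)O 1/4
(5,4)X 1/2
Sum over 23 residents: 1/2 + 1/3 + 0/4 + 2/3 + 2/3 + 0/5 + 5/6 + 3/4 + 2/4 + 3/6 + 5/6 + 2/3 + 1/6 + 4/7 + 1/6 + 2/3 + 3/6 + 3/7 + 4/7 + 0/1 + 2/4 + 1/4 + 1/2 = 74/7; mean = 74/7 ÷ 23 = 74/161 = 0.459627… → 0.460.

0.460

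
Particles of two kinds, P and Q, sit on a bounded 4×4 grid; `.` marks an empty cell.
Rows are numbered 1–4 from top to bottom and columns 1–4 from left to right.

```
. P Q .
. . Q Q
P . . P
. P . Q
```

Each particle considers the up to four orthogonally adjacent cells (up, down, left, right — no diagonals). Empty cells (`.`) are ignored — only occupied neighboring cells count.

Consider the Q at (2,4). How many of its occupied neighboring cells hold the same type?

1

Occupied neighbors of (2,4): (3,4)=P, (2,3)=Q.
Same type (Q): 1 of 2.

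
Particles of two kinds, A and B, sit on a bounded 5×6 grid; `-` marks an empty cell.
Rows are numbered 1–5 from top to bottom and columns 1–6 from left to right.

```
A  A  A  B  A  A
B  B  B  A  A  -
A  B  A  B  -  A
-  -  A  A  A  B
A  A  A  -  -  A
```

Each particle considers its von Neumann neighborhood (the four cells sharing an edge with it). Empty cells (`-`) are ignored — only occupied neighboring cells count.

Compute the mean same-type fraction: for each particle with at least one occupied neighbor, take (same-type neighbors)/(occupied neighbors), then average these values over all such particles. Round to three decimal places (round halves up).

Row 1: (1,1)A 1/2 · (1,2)A 2/3 · (1,3)A 1/3 · (1,4)B 0/3 · (1,5)A 2/3 · (1,6)A 1/1
Row 2: (2,1)B 1/3 · (2,2)B 3/4 · (2,3)B 1/4 · (2,4)A 1/4 · (2,5)A 2/2
Row 3: (3,1)A 0/2 · (3,2)B 1/3 · (3,3)A 1/4 · (3,4)B 0/3 · (3,6)A 0/1
Row 4: (4,3)A 3/3 · (4,4)A 2/3 · (4,5)A 1/2 · (4,6)B 0/3
Row 5: (5,1)A 1/1 · (5,2)A 2/2 · (5,3)A 2/2 · (5,6)A 0/1
Sum over 24 particles: 1/2 + 2/3 + 1/3 + 0/3 + 2/3 + 1/1 + 1/3 + 3/4 + 1/4 + 1/4 + 2/2 + 0/2 + 1/3 + 1/4 + 0/3 + 0/1 + 3/3 + 2/3 + 1/2 + 0/3 + 1/1 + 2/2 + 2/2 + 0/1 = 23/2; mean = 23/2 ÷ 24 = 23/48 = 0.479166… → 0.479.

0.479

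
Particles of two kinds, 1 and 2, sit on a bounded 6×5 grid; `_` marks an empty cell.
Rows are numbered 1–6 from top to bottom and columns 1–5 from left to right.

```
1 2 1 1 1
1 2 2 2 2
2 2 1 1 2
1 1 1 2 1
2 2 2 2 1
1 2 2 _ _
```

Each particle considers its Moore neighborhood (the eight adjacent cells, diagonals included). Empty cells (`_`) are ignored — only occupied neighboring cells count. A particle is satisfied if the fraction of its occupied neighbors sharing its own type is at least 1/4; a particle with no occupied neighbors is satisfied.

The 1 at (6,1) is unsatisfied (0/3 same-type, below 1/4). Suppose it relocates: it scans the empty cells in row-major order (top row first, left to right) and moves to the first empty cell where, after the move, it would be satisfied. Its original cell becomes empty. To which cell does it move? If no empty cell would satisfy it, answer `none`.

Vacating (6,1). Empty cells in order:
  (6,4): 1/4 same-type → satisfied — stop here.

(6,4)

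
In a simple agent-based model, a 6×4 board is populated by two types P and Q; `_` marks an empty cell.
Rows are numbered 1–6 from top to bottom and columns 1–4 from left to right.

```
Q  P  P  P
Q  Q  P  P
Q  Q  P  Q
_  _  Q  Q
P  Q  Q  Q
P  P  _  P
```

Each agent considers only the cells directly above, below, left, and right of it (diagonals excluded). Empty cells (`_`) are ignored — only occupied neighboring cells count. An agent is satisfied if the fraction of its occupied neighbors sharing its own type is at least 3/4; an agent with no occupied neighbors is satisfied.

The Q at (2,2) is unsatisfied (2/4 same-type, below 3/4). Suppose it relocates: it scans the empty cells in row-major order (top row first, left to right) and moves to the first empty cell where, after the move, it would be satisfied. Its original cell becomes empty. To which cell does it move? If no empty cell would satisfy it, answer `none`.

(4,2)

Vacating (2,2). Empty cells in order:
  (4,1): 1/2 same-type → still unsatisfied.
  (4,2): 3/3 same-type → satisfied — stop here.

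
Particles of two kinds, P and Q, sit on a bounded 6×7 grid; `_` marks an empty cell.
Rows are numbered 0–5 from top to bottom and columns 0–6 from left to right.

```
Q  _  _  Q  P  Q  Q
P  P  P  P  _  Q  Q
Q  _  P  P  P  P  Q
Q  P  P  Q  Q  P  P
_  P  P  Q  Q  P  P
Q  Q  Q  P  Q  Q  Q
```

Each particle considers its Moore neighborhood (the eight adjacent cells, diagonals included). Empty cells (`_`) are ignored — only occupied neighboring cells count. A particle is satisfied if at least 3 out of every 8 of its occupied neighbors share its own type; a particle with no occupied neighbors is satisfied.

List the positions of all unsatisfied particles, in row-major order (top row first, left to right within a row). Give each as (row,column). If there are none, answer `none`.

(0,0)Q 0/2 unhappy
(0,3)Q 0/3 unhappy
(0,4)P 1/4 unhappy
(0,5)Q 3/4 ok
(0,6)Q 3/3 ok
(1,0)P 1/3 unhappy
(1,1)P 3/5 ok
(1,2)P 4/5 ok
(1,3)P 5/6 ok
(1,5)Q 4/7 ok
(1,6)Q 4/5 ok
(2,0)Q 1/4 unhappy
(2,2)P 6/7 ok
(2,3)P 5/7 ok
(2,4)P 4/7 ok
(2,5)P 3/7 ok
(2,6)Q 2/5 ok
(3,0)Q 1/3 unhappy
(3,1)P 4/6 ok
(3,2)P 5/7 ok
(3,3)Q 3/8 ok
(3,4)Q 3/8 ok
(3,5)P 5/8 ok
(3,6)P 4/5 ok
(4,1)P 3/7 ok
(4,2)P 4/8 ok
(4,3)Q 5/8 ok
(4,4)Q 5/8 ok
(4,5)P 3/8 ok
(4,6)P 3/5 ok
(5,0)Q 1/2 ok
(5,1)Q 2/4 ok
(5,2)Q 2/5 ok
(5,3)P 1/5 unhappy
(5,4)Q 3/5 ok
(5,5)Q 3/5 ok
(5,6)Q 1/3 unhappy

(0,0), (0,3), (0,4), (1,0), (2,0), (3,0), (5,3), (5,6)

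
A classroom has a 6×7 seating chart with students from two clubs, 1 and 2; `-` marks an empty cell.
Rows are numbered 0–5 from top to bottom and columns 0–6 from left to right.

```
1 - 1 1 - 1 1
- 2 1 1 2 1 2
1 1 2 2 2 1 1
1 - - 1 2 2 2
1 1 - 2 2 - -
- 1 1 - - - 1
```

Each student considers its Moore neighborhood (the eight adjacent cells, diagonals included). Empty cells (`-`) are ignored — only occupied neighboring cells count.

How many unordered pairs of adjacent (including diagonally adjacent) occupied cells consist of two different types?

Scan each occupied cell's neighbors to the right and below (and the two forward diagonals) so each pair is counted once.
Row 0: 1(0,0)–2(1,1)≠ 1(0,2)–1(0,3)= 1(0,2)–1(1,2)= 1(0,2)–1(1,3)= 1(0,2)–2(1,1)≠ 1(0,3)–1(1,3)= 1(0,3)–2(1,4)≠ 1(0,3)–1(1,2)= 1(0,5)–1(0,6)= 1(0,5)–1(1,5)= 1(0,5)–2(1,6)≠ 1(0,5)–2(1,4)≠ 1(0,6)–2(1,6)≠ 1(0,6)–1(1,5)=  → 6/14 unlike.
Row 1: 2(1,1)–1(1,2)≠ 2(1,1)–1(2,1)≠ 2(1,1)–2(2,2)= 2(1,1)–1(2,0)≠ 1(1,2)–1(1,3)= 1(1,2)–2(2,2)≠ 1(1,2)–2(2,3)≠ 1(1,2)–1(2,1)= 1(1,3)–2(1,4)≠ 1(1,3)–2(2,3)≠ 1(1,3)–2(2,4)≠ 1(1,3)–2(2,2)≠ 2(1,4)–1(1,5)≠ 2(1,4)–2(2,4)= 2(1,4)–1(2,5)≠ 2(1,4)–2(2,3)= 1(1,5)–2(1,6)≠ 1(1,5)–1(2,5)= 1(1,5)–1(2,6)= 1(1,5)–2(2,4)≠ 2(1,6)–1(2,6)≠ 2(1,6)–1(2,5)≠  → 15/22 unlike.
Row 2: 1(2,0)–1(2,1)= 1(2,0)–1(3,0)= 1(2,1)–2(2,2)≠ 1(2,1)–1(3,0)= 2(2,2)–2(2,3)= 2(2,2)–1(3,3)≠ 2(2,3)–2(2,4)= 2(2,3)–1(3,3)≠ 2(2,3)–2(3,4)= 2(2,4)–1(2,5)≠ 2(2,4)–2(3,4)= 2(2,4)–2(3,5)= 2(2,4)–1(3,3)≠ 1(2,5)–1(2,6)= 1(2,5)–2(3,5)≠ 1(2,5)–2(3,6)≠ 1(2,5)–2(3,4)≠ 1(2,6)–2(3,6)≠ 1(2,6)–2(3,5)≠  → 10/19 unlike.
Row 3: 1(3,0)–1(4,0)= 1(3,0)–1(4,1)= 1(3,3)–2(3,4)≠ 1(3,3)–2(4,3)≠ 1(3,3)–2(4,4)≠ 2(3,4)–2(3,5)= 2(3,4)–2(4,4)= 2(3,4)–2(4,3)= 2(3,5)–2(3,6)= 2(3,5)–2(4,4)=  → 3/10 unlike.
Row 4: 1(4,0)–1(4,1)= 1(4,0)–1(5,1)= 1(4,1)–1(5,1)= 1(4,1)–1(5,2)= 2(4,3)–2(4,4)= 2(4,3)–1(5,2)≠  → 1/6 unlike.
Row 5: 1(5,1)–1(5,2)=  → 0/1 unlike.
Total adjacent occupied pairs: 72; unlike-type pairs: 35.

35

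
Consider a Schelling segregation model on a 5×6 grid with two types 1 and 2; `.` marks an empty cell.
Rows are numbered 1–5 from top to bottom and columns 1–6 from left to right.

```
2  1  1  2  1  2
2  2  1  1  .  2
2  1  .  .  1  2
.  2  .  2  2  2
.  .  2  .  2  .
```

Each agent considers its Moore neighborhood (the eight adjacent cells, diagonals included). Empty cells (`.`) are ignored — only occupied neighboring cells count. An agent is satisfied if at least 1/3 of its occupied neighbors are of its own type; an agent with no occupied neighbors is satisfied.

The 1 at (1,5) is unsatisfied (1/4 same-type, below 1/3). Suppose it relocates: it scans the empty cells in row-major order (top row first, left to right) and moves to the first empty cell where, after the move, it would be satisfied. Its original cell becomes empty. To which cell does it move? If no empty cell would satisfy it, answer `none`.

Vacating (1,5). Empty cells in order:
  (2,5): 2/6 same-type → satisfied — stop here.

(2,5)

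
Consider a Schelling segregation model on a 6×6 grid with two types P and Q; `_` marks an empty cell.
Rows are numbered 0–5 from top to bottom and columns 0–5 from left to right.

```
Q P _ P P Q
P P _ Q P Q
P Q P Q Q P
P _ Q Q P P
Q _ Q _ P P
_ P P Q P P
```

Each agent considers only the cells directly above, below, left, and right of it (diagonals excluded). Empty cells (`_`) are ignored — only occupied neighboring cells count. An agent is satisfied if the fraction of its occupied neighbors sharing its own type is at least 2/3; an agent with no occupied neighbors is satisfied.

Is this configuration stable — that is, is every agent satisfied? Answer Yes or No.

(0,0)Q 0/2 not
(0,1)P 1/2 not
(0,3)P 1/2 not
(0,4)P 2/3 satisfied
(0,5)Q 1/2 not
(1,0)P 2/3 satisfied
(1,1)P 2/3 satisfied
(1,3)Q 1/3 not
(1,4)P 1/4 not
(1,5)Q 1/3 not
(2,0)P 2/3 satisfied
(2,1)Q 0/3 not
(2,2)P 0/3 not
(2,3)Q 3/4 satisfied
(2,4)Q 1/4 not
(2,5)P 1/3 not
(3,0)P 1/2 not
(3,2)Q 2/3 satisfied
(3,3)Q 2/3 satisfied
(3,4)P 2/4 not
(3,5)P 3/3 satisfied
(4,0)Q 0/1 not
(4,2)Q 1/2 not
(4,4)P 3/3 satisfied
(4,5)P 3/3 satisfied
(5,1)P 1/1 satisfied
(5,2)P 1/3 not
(5,3)Q 0/2 not
(5,4)P 2/3 satisfied
(5,5)P 2/2 satisfied
For instance (0,0) has only 0/2 same-type neighbors, below 2/3.

No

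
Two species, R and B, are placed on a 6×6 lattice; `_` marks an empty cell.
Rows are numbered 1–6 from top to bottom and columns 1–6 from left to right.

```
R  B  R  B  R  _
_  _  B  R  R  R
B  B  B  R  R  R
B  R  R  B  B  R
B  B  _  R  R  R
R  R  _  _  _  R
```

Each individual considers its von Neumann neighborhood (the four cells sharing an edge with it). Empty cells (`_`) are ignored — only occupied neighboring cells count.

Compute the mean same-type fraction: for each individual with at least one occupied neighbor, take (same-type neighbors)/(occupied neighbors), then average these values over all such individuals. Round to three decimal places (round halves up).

Row 1: (1,1)R 0/1 · (1,2)B 0/2 · (1,3)R 0/3 · (1,4)B 0/3 · (1,5)R 1/2
Row 2: (2,3)B 1/3 · (2,4)R 2/4 · (2,5)R 4/4 · (2,6)R 2/2
Row 3: (3,1)B 2/2 · (3,2)B 2/3 · (3,3)B 2/4 · (3,4)R 2/4 · (3,5)R 3/4 · (3,6)R 3/3
Row 4: (4,1)B 2/3 · (4,2)R 1/4 · (4,3)R 1/3 · (4,4)B 1/4 · (4,5)B 1/4 · (4,6)R 2/3
Row 5: (5,1)B 2/3 · (5,2)B 1/3 · (5,4)R 1/2 · (5,5)R 2/3 · (5,6)R 3/3
Row 6: (6,1)R 1/2 · (6,2)R 1/2 · (6,6)R 1/1
Sum over 29 individuals: 0/1 + 0/2 + 0/3 + 0/3 + 1/2 + 1/3 + 2/4 + 4/4 + 2/2 + 2/2 + 2/3 + 2/4 + 2/4 + 3/4 + 3/3 + 2/3 + 1/4 + 1/3 + 1/4 + 1/4 + 2/3 + 2/3 + 1/3 + 1/2 + 2/3 + 3/3 + 1/2 + 1/2 + 1/1 = 46/3; mean = 46/3 ÷ 29 = 46/87 = 0.528735… → 0.529.

0.529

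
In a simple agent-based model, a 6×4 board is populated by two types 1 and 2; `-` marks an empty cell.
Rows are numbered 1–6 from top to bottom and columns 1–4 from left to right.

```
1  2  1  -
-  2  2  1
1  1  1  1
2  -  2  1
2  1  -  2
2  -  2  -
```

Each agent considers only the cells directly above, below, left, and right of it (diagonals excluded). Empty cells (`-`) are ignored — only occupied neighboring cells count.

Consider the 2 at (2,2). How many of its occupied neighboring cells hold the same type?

Occupied neighbors of (2,2): (1,2)=2, (3,2)=1, (2,3)=2.
Same type (2): 2 of 3.

2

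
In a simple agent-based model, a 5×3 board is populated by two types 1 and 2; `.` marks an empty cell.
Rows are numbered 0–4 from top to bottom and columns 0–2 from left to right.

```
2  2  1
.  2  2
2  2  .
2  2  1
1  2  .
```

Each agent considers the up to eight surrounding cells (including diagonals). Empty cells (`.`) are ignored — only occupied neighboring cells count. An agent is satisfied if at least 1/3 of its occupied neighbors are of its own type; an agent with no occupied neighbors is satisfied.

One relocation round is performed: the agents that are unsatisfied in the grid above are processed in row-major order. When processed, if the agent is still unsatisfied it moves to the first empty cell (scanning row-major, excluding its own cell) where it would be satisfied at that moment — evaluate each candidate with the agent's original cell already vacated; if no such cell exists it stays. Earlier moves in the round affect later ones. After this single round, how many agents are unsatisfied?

Initially unsatisfied (in order): (0,2), (3,2), (4,0).
  (0,2) → (4,2).
  (3,2): no empty cell satisfies it; stays.
  (4,0): no empty cell satisfies it; stays.
Resulting grid:
2 2 .
. 2 2
2 2 .
2 2 1
1 2 1
Unsatisfied now: (3,2), (4,0).

2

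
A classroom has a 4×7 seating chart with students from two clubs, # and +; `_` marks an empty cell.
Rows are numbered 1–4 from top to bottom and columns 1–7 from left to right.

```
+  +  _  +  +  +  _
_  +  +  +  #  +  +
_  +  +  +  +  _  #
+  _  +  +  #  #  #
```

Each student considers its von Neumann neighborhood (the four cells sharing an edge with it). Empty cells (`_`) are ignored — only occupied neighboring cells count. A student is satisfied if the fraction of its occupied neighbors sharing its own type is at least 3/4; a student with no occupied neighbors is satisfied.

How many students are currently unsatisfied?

8

Row 1: (1,1)+ 1/1 satisfied · (1,2)+ 2/2 satisfied · (1,4)+ 2/2 satisfied · (1,5)+ 2/3 not · (1,6)+ 2/2 satisfied
Row 2: (2,2)+ 3/3 satisfied · (2,3)+ 3/3 satisfied · (2,4)+ 3/4 satisfied · (2,5)# 0/4 not · (2,6)+ 2/3 not · (2,7)+ 1/2 not
Row 3: (3,2)+ 2/2 satisfied · (3,3)+ 4/4 satisfied · (3,4)+ 4/4 satisfied · (3,5)+ 1/3 not · (3,7)# 1/2 not
Row 4: (4,1)+ 0/0 satisfied · (4,3)+ 2/2 satisfied · (4,4)+ 2/3 not · (4,5)# 1/3 not · (4,6)# 2/2 satisfied · (4,7)# 2/2 satisfied
Unsatisfied: (1,5), (2,5), (2,6), (2,7), (3,5), (3,7), (4,4), (4,5) — 8 in total.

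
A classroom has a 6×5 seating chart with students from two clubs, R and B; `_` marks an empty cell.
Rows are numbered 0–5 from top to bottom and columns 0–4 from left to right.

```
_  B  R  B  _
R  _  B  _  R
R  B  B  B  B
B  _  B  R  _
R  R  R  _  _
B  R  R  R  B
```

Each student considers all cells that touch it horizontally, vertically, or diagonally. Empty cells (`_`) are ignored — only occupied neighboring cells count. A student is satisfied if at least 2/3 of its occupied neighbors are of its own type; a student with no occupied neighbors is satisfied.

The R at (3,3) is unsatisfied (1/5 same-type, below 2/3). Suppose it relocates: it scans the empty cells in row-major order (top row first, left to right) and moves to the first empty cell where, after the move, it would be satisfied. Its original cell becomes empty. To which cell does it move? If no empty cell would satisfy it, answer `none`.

Vacating (3,3). Empty cells in order:
  (0,0): 1/2 same-type → still unsatisfied.
  (0,4): 1/2 same-type → still unsatisfied.
  (1,1): 3/7 same-type → still unsatisfied.
  (1,3): 2/7 same-type → still unsatisfied.
  (3,1): 4/8 same-type → still unsatisfied.
  (3,4): 0/2 same-type → still unsatisfied.
  (4,3): 3/5 same-type → still unsatisfied.
  (4,4): 1/2 same-type → still unsatisfied.

none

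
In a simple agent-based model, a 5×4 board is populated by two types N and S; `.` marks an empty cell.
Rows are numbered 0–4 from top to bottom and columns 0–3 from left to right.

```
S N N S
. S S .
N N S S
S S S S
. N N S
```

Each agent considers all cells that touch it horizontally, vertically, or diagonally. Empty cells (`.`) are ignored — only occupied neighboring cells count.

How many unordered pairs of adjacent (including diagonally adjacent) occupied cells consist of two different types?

Scan each occupied cell's neighbors to the right and below (and the two forward diagonals) so each pair is counted once.
From row 0: 6 unlike of 9 pairs (running 6/9).
From row 1: 3 unlike of 7 pairs (running 9/16).
From row 2: 6 unlike of 13 pairs (running 15/29).
From row 3: 6 unlike of 11 pairs (running 21/40).
From row 4: 1 unlike of 2 pairs (running 22/42).
Total adjacent occupied pairs: 42; unlike-type pairs: 22.

22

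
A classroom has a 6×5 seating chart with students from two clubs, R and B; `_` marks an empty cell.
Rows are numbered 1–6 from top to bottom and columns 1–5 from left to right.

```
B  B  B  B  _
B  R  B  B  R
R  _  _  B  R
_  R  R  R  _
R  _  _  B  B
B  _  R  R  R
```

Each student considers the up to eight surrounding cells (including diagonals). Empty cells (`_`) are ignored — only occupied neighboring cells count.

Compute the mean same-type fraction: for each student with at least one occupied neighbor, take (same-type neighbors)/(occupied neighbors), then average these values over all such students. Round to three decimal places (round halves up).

0.504

(1,1)B 2/3
(1,2)B 4/5
(1,3)B 4/5
(1,4)B 3/4
(2,1)B 2/4
(2,2)R 1/6
(2,3)B 5/6
(2,4)B 4/6
(2,5)R 1/4
(3,1)R 2/3
(3,4)B 2/6
(3,5)R 2/4
(4,2)R 3/3
(4,3)R 2/4
(4,4)R 2/5
(5,1)R 1/2
(5,4)B 1/6
(5,5)B 1/4
(6,1)B 0/1
(6,3)R 1/2
(6,4)R 2/4
(6,5)R 1/3
Sum over 22 students: 2/3 + 4/5 + 4/5 + 3/4 + 2/4 + 1/6 + 5/6 + 4/6 + 1/4 + 2/3 + 2/6 + 2/4 + 3/3 + 2/4 + 2/5 + 1/2 + 1/6 + 1/4 + 0/1 + 1/2 + 2/4 + 1/3 = 133/12; mean = 133/12 ÷ 22 = 133/264 = 0.503787… → 0.504.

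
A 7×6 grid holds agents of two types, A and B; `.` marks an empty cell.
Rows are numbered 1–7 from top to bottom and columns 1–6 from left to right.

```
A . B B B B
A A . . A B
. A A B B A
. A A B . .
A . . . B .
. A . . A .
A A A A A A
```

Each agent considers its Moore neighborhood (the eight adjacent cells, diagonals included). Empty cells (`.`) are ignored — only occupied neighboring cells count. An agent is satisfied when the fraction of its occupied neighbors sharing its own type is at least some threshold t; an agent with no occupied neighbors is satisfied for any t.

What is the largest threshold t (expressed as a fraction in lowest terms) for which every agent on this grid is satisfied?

1/7

(1,1)A 2/2
(1,3)B 1/2
(1,4)B 2/3
(1,5)B 3/4
(1,6)B 2/3
(2,1)A 3/3
(2,2)A 4/5
(2,5)A 1/7
(2,6)B 3/5
(3,2)A 5/5
(3,3)A 4/6
(3,4)B 2/5
(3,5)B 3/5
(3,6)A 1/3
(4,2)A 4/4
(4,3)A 3/5
(4,4)B 3/5
(5,1)A 2/2
(5,5)B 1/2
(6,2)A 4/4
(6,5)A 3/4
(7,1)A 2/2
(7,2)A 3/3
(7,3)A 3/3
(7,4)A 3/3
(7,5)A 3/3
(7,6)A 2/2
The smallest same-type fraction is 1/7 at (2,5), which reduces to 1/7. Any threshold above that leaves this agent unsatisfied.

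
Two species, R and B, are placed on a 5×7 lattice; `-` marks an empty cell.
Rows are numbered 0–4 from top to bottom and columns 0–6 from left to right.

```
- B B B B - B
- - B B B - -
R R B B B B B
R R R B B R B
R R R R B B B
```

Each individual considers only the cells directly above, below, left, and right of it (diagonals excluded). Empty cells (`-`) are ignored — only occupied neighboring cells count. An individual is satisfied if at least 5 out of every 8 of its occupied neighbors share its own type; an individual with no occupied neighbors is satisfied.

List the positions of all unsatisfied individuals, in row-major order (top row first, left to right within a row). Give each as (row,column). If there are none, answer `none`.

(2,2), (3,2), (3,3), (3,5), (4,3)

Row 0: (0,1)B 1/1 satisfied · (0,2)B 3/3 satisfied · (0,3)B 3/3 satisfied · (0,4)B 2/2 satisfied · (0,6)B 0/0 satisfied
Row 1: (1,2)B 3/3 satisfied · (1,3)B 4/4 satisfied · (1,4)B 3/3 satisfied
Row 2: (2,0)R 2/2 satisfied · (2,1)R 2/3 satisfied · (2,2)B 2/4 not · (2,3)B 4/4 satisfied · (2,4)B 4/4 satisfied · (2,5)B 2/3 satisfied · (2,6)B 2/2 satisfied
Row 3: (3,0)R 3/3 satisfied · (3,1)R 4/4 satisfied · (3,2)R 2/4 not · (3,3)B 2/4 not · (3,4)B 3/4 satisfied · (3,5)R 0/4 not · (3,6)B 2/3 satisfied
Row 4: (4,0)R 2/2 satisfied · (4,1)R 3/3 satisfied · (4,2)R 3/3 satisfied · (4,3)R 1/3 not · (4,4)B 2/3 satisfied · (4,5)B 2/3 satisfied · (4,6)B 2/2 satisfied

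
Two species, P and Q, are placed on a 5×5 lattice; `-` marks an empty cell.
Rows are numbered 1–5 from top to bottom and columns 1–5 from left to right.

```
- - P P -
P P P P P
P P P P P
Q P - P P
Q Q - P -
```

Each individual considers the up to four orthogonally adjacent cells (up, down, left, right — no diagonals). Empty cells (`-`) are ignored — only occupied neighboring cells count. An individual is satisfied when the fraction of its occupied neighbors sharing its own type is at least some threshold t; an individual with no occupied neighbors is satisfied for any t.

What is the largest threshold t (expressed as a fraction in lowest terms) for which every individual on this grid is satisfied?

Row 1: (1,3)P 2/2 · (1,4)P 2/2
Row 2: (2,1)P 2/2 · (2,2)P 3/3 · (2,3)P 4/4 · (2,4)P 4/4 · (2,5)P 2/2
Row 3: (3,1)P 2/3 · (3,2)P 4/4 · (3,3)P 3/3 · (3,4)P 4/4 · (3,5)P 3/3
Row 4: (4,1)Q 1/3 · (4,2)P 1/3 · (4,4)P 3/3 · (4,5)P 2/2
Row 5: (5,1)Q 2/2 · (5,2)Q 1/2 · (5,4)P 1/1
The smallest same-type fraction is 1/3 at (4,1), which reduces to 1/3. Any threshold above that leaves this individual unsatisfied.

1/3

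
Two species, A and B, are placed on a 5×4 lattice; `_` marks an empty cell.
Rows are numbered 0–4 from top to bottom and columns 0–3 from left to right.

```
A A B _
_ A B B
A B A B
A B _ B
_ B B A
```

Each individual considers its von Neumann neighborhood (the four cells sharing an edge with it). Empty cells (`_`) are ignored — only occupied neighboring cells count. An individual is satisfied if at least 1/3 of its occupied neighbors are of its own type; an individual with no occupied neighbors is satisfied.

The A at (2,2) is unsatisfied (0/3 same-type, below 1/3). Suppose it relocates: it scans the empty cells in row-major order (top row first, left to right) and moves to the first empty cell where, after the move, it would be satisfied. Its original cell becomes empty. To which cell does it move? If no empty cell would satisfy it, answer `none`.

(1,0)

Vacating (2,2). Empty cells in order:
  (0,3): 0/2 same-type → still unsatisfied.
  (1,0): 3/3 same-type → satisfied — stop here.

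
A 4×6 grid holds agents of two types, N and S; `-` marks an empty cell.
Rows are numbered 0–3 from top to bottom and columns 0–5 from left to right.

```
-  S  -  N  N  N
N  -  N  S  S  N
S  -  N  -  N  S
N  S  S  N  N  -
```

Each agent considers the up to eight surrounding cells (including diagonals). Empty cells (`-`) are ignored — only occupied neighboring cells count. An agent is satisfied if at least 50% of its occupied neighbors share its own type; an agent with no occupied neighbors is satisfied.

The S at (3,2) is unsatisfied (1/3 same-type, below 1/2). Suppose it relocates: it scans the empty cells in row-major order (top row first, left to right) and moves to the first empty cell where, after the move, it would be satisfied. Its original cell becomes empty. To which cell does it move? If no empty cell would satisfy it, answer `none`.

Vacating (3,2). Empty cells in order:
  (0,0): 1/2 same-type → satisfied — stop here.

(0,0)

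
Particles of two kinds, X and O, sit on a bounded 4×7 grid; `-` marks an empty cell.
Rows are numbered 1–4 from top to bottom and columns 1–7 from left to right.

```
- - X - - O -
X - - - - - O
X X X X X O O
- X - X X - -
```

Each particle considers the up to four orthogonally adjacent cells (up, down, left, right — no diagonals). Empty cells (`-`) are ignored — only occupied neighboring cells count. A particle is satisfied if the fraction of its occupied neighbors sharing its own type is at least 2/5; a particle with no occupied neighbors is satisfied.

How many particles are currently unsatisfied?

(1,3)X 0/0 ok
(1,6)O 0/0 ok
(2,1)X 1/1 ok
(2,7)O 1/1 ok
(3,1)X 2/2 ok
(3,2)X 3/3 ok
(3,3)X 2/2 ok
(3,4)X 3/3 ok
(3,5)X 2/3 ok
(3,6)O 1/2 ok
(3,7)O 2/2 ok
(4,2)X 1/1 ok
(4,4)X 2/2 ok
(4,5)X 2/2 ok
Every one meets the threshold.

0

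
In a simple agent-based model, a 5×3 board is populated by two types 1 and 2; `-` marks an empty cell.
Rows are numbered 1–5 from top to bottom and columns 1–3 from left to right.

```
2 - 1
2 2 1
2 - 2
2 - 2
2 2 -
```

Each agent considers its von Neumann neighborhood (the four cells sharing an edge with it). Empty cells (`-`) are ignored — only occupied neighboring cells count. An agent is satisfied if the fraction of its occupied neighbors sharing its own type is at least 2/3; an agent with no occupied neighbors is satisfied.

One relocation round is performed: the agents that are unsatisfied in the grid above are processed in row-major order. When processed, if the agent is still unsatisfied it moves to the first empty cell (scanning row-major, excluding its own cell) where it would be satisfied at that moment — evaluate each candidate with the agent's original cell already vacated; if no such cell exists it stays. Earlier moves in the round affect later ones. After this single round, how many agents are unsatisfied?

Initially unsatisfied (in order): (2,2), (2,3), (3,3).
  (2,2) → (3,2).
  (2,3): no empty cell satisfies it; stays.
  (3,3): now satisfied by earlier moves; stays.
Resulting grid:
2 - 1
2 - 1
2 2 2
2 - 2
2 2 -
Unsatisfied now: (2,3).

1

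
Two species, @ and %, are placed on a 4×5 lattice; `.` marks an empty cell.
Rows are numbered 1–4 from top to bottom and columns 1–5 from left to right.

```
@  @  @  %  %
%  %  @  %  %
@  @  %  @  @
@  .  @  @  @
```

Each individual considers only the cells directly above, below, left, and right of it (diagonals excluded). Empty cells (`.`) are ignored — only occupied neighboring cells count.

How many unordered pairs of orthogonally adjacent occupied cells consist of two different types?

Scan each occupied cell's neighbors to the right and below so each pair is counted once.
Row 1: @(1,1)–@(1,2)= @(1,1)–%(2,1)≠ @(1,2)–@(1,3)= @(1,2)–%(2,2)≠ @(1,3)–%(1,4)≠ @(1,3)–@(2,3)= %(1,4)–%(1,5)= %(1,4)–%(2,4)= %(1,5)–%(2,5)=  → 3/9 unlike.
Row 2: %(2,1)–%(2,2)= %(2,1)–@(3,1)≠ %(2,2)–@(2,3)≠ %(2,2)–@(3,2)≠ @(2,3)–%(2,4)≠ @(2,3)–%(3,3)≠ %(2,4)–%(2,5)= %(2,4)–@(3,4)≠ %(2,5)–@(3,5)≠  → 7/9 unlike.
Row 3: @(3,1)–@(3,2)= @(3,1)–@(4,1)= @(3,2)–%(3,3)≠ %(3,3)–@(3,4)≠ %(3,3)–@(4,3)≠ @(3,4)–@(3,5)= @(3,4)–@(4,4)= @(3,5)–@(4,5)=  → 3/8 unlike.
Row 4: @(4,3)–@(4,4)= @(4,4)–@(4,5)=  → 0/2 unlike.
Total adjacent occupied pairs: 28; unlike-type pairs: 13.

13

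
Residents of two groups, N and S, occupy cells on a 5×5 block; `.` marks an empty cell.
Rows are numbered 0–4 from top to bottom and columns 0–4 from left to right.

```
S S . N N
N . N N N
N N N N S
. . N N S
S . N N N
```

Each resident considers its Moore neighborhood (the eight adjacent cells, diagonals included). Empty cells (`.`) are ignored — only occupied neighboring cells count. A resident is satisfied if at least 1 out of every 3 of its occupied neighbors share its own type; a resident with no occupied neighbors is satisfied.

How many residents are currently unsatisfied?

Row 0: (0,0)S 1/2 ✓ · (0,1)S 1/3 ✓ · (0,3)N 4/4 ✓ · (0,4)N 3/3 ✓
Row 1: (1,0)N 2/4 ✓ · (1,2)N 5/6 ✓ · (1,3)N 6/7 ✓ · (1,4)N 4/5 ✓
Row 2: (2,0)N 2/2 ✓ · (2,1)N 5/5 ✓ · (2,2)N 6/6 ✓ · (2,3)N 6/8 ✓ · (2,4)S 1/5 ✗
Row 3: (3,2)N 6/6 ✓ · (3,3)N 6/8 ✓ · (3,4)S 1/5 ✗
Row 4: (4,0)S 0/0 ✓ · (4,2)N 3/3 ✓ · (4,3)N 4/5 ✓ · (4,4)N 2/3 ✓
Unsatisfied: (2,4), (3,4) — 2 in total.

2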